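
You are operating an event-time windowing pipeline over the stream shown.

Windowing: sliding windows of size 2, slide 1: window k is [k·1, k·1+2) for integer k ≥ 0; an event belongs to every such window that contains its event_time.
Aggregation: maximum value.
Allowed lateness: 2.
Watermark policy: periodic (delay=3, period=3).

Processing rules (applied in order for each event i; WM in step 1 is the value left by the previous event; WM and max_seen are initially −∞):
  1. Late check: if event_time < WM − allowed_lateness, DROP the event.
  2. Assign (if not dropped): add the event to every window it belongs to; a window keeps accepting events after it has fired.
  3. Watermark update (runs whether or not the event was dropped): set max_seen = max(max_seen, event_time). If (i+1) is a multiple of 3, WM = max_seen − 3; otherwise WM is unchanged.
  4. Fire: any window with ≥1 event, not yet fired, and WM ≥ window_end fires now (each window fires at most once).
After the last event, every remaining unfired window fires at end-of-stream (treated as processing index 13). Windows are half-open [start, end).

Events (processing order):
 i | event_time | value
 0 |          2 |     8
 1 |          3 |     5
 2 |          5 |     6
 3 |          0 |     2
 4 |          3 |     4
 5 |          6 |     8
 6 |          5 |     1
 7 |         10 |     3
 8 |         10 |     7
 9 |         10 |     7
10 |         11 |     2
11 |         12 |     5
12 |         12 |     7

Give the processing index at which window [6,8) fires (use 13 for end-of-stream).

11

i=0 t=2 v=8: → [2,4),[1,3); WM=−∞
i=1 t=3 v=5: → [3,5),[2,4); WM=−∞
i=2 t=5 v=6: → [5,7),[4,6); WM=2
i=3 t=0 v=2: → [0,2); WM=2; [0,2) fires=2
i=4 t=3 v=4: → [3,5),[2,4); WM=2
i=5 t=6 v=8: → [6,8),[5,7); WM=3; [1,3) fires=8
i=6 t=5 v=1: → [5,7),[4,6); WM=3
i=7 t=10 v=3: → [10,12),[9,11); WM=3
i=8 t=10 v=7: → [10,12),[9,11); WM=7; [2,4) fires=8 [3,5) fires=5 [4,6) fires=6 [5,7) fires=8
i=9 t=10 v=7: → [10,12),[9,11); WM=7
i=10 t=11 v=2: → [11,13),[10,12); WM=7
i=11 t=12 v=5: → [12,14),[11,13); WM=9; [6,8) fires=8
i=12 t=12 v=7: → [12,14),[11,13); WM=9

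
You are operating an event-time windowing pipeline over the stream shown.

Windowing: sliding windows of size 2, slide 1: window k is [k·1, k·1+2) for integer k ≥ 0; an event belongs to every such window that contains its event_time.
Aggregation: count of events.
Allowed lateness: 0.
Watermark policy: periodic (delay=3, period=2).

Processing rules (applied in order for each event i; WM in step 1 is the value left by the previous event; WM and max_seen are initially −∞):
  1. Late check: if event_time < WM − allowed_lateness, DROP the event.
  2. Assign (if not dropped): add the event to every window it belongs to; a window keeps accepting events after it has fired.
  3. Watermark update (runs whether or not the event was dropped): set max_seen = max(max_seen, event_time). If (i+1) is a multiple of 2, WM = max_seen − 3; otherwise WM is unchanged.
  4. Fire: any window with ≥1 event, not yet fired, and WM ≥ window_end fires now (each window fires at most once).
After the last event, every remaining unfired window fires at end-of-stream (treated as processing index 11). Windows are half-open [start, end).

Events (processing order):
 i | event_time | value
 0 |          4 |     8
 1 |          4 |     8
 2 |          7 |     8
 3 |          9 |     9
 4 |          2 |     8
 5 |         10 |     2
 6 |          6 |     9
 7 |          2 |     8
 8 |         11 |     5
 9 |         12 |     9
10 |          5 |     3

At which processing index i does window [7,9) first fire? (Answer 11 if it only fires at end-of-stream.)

i=0 t=4 v=8: → [4,6),[3,5); WM=−∞
i=1 t=4 v=8: → [4,6),[3,5); WM=1
i=2 t=7 v=8: → [7,9),[6,8); WM=1
i=3 t=9 v=9: → [9,11),[8,10); WM=6; [3,5) fires=2 [4,6) fires=2
i=4 t=2 v=8: DROP (t<6-0); WM=6
i=5 t=10 v=2: → [10,12),[9,11); WM=7
i=6 t=6 v=9: DROP (t<7-0); WM=7
i=7 t=2 v=8: DROP (t<7-0); WM=7
i=8 t=11 v=5: → [11,13),[10,12); WM=7
i=9 t=12 v=9: → [12,14),[11,13); WM=9; [6,8) fires=1 [7,9) fires=1
i=10 t=5 v=3: DROP (t<9-0); WM=9

9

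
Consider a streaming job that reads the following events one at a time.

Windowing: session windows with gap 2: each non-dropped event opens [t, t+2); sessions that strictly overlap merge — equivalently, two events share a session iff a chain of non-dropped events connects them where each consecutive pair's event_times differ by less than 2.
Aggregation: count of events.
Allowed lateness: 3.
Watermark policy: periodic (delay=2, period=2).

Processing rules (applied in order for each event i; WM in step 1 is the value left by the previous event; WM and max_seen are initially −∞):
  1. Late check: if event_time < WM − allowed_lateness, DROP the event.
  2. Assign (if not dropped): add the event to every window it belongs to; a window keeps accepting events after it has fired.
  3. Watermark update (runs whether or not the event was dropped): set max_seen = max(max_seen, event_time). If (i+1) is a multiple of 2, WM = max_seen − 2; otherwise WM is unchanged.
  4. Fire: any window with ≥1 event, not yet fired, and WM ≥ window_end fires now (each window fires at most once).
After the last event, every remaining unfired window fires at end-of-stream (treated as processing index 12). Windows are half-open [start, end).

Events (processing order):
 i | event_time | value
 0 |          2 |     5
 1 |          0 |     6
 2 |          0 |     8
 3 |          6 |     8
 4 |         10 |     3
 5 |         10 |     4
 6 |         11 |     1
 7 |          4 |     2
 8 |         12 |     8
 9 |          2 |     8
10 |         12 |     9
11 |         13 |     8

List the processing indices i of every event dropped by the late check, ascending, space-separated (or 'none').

i=0 t=2 v=5: → [2,4); WM=−∞
i=1 t=0 v=6: → [0,2); WM=0
i=2 t=0 v=8: → [0,2); WM=0
i=3 t=6 v=8: → [6,8); WM=4
i=4 t=10 v=3: → [10,12); WM=4
i=5 t=10 v=4: → [10,12); WM=8
i=6 t=11 v=1: → [10,13); WM=8
i=7 t=4 v=2: DROP (t<8-3); WM=9
i=8 t=12 v=8: → [10,14); WM=9
i=9 t=2 v=8: DROP (t<9-3); WM=10
i=10 t=12 v=9: → [10,14); WM=10
i=11 t=13 v=8: → [10,15); WM=11

7 9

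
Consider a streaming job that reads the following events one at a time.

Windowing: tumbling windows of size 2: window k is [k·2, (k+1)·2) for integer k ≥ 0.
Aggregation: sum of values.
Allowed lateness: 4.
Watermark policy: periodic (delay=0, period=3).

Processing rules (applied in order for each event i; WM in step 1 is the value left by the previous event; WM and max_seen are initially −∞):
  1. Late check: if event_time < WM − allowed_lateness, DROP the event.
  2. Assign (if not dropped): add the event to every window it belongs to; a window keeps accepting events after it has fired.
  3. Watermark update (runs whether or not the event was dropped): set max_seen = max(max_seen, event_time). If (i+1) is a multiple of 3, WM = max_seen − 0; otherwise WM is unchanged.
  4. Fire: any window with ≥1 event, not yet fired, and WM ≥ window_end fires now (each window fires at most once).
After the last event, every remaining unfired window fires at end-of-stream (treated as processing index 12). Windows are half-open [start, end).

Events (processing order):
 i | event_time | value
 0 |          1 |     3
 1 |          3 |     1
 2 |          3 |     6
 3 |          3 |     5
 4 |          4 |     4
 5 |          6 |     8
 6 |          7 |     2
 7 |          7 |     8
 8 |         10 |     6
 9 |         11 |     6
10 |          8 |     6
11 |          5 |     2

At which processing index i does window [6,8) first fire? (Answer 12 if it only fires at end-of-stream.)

8

i=0 t=1 v=3: → [0,2); WM=−∞
i=1 t=3 v=1: → [2,4); WM=−∞
i=2 t=3 v=6: → [2,4); WM=3; [0,2) fires=3
i=3 t=3 v=5: → [2,4); WM=3
i=4 t=4 v=4: → [4,6); WM=3
i=5 t=6 v=8: → [6,8); WM=6; [2,4) fires=12 [4,6) fires=4
i=6 t=7 v=2: → [6,8); WM=6
i=7 t=7 v=8: → [6,8); WM=6
i=8 t=10 v=6: → [10,12); WM=10; [6,8) fires=18
i=9 t=11 v=6: → [10,12); WM=10
i=10 t=8 v=6: → [8,10); WM=10; [8,10) fires=6
i=11 t=5 v=2: DROP (t<10-4); WM=11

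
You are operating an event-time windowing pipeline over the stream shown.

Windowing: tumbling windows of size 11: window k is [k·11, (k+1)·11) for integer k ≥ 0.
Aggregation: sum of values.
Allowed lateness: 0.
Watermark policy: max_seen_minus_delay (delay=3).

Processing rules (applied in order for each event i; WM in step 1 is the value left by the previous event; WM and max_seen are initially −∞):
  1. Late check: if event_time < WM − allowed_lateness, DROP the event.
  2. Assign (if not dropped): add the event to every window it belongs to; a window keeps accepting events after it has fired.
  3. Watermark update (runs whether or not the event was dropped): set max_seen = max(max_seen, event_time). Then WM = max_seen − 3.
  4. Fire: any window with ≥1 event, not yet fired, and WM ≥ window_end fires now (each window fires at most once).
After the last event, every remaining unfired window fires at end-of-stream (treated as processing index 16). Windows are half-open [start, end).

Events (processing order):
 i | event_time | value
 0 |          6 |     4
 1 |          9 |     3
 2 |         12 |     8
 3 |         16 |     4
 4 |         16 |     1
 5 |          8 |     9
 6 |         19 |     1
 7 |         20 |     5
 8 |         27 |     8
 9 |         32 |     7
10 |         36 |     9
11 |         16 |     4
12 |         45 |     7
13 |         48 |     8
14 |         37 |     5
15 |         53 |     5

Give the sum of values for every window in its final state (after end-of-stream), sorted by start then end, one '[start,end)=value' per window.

i=0 t=6 v=4: → [0,11); WM=3
i=1 t=9 v=3: → [0,11); WM=6
i=2 t=12 v=8: → [11,22); WM=9
i=3 t=16 v=4: → [11,22); WM=13; [0,11) fires=7
i=4 t=16 v=1: → [11,22); WM=13
i=5 t=8 v=9: DROP (t<13-0); WM=13
i=6 t=19 v=1: → [11,22); WM=16
i=7 t=20 v=5: → [11,22); WM=17
i=8 t=27 v=8: → [22,33); WM=24; [11,22) fires=19
i=9 t=32 v=7: → [22,33); WM=29
i=10 t=36 v=9: → [33,44); WM=33; [22,33) fires=15
i=11 t=16 v=4: DROP (t<33-0); WM=33
i=12 t=45 v=7: → [44,55); WM=42
i=13 t=48 v=8: → [44,55); WM=45; [33,44) fires=9
i=14 t=37 v=5: DROP (t<45-0); WM=45
i=15 t=53 v=5: → [44,55); WM=50

[0,11)=7 [11,22)=19 [22,33)=15 [33,44)=9 [44,55)=20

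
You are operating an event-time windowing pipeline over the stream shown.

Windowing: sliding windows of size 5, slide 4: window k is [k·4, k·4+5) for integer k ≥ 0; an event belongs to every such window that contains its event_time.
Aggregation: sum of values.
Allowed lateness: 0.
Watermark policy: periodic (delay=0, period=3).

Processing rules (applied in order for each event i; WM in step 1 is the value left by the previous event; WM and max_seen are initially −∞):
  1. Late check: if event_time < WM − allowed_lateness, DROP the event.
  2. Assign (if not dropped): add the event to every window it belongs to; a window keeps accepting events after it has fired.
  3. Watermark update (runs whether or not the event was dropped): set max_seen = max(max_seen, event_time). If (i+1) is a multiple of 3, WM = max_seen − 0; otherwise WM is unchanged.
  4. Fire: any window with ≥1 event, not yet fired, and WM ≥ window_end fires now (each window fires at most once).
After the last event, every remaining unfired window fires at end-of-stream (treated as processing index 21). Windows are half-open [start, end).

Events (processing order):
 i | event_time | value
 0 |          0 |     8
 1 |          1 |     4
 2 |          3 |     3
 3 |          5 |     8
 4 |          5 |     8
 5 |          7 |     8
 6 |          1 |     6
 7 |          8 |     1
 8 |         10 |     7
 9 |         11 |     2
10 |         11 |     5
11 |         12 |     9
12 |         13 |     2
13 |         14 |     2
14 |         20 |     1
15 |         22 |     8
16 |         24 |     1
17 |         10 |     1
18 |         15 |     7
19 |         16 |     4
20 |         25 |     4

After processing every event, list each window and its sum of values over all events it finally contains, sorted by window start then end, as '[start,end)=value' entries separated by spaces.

i=0 t=0 v=8: → [0,5); WM=−∞
i=1 t=1 v=4: → [0,5); WM=−∞
i=2 t=3 v=3: → [0,5); WM=3
i=3 t=5 v=8: → [4,9); WM=3
i=4 t=5 v=8: → [4,9); WM=3
i=5 t=7 v=8: → [4,9); WM=7; [0,5) fires=15
i=6 t=1 v=6: DROP (t<7-0); WM=7
i=7 t=8 v=1: → [8,13),[4,9); WM=7
i=8 t=10 v=7: → [8,13); WM=10; [4,9) fires=25
i=9 t=11 v=2: → [8,13); WM=10
i=10 t=11 v=5: → [8,13); WM=10
i=11 t=12 v=9: → [12,17),[8,13); WM=12
i=12 t=13 v=2: → [12,17); WM=12
i=13 t=14 v=2: → [12,17); WM=12
i=14 t=20 v=1: → [20,25),[16,21); WM=20; [8,13) fires=24 [12,17) fires=13
i=15 t=22 v=8: → [20,25); WM=20
i=16 t=24 v=1: → [24,29),[20,25); WM=20
i=17 t=10 v=1: DROP (t<20-0); WM=24; [16,21) fires=1
i=18 t=15 v=7: DROP (t<24-0); WM=24
i=19 t=16 v=4: DROP (t<24-0); WM=24
i=20 t=25 v=4: → [24,29); WM=25; [20,25) fires=10

[0,5)=15 [4,9)=25 [8,13)=24 [12,17)=13 [16,21)=1 [20,25)=10 [24,29)=5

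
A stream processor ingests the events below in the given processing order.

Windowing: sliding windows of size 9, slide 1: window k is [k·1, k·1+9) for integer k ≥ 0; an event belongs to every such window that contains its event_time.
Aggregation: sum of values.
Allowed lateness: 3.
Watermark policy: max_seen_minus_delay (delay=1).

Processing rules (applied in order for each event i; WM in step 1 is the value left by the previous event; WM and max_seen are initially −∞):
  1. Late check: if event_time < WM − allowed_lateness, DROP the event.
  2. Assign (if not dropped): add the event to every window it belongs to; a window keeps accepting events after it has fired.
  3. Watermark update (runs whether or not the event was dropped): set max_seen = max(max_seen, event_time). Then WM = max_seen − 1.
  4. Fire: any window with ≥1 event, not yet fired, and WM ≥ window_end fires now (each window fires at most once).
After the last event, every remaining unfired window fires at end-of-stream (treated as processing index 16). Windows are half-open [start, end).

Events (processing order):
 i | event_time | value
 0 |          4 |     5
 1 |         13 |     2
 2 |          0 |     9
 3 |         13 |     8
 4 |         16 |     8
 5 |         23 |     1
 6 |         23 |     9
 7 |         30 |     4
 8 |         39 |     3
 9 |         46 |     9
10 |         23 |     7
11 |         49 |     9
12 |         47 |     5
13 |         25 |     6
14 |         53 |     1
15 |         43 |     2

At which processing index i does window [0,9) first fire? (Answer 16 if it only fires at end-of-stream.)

1

i=0 t=4 v=5: → [4,13),[3,12),[2,11),[1,10),[0,9); WM=3
i=1 t=13 v=2: → [13,22),[12,21),[11,20),[10,19),[9,18),[8,17),[7,16),[6,15),[5,14); WM=12; [0,9) fires=5 [1,10) fires=5 [2,11) fires=5 [3,12) fires=5
i=2 t=0 v=9: DROP (t<12-3); WM=12
i=3 t=13 v=8: → [13,22),[12,21),[11,20),[10,19),[9,18),[8,17),[7,16),[6,15),[5,14); WM=12
i=4 t=16 v=8: → [16,25),[15,24),[14,23),[13,22),[12,21),[11,20),[10,19),[9,18),[8,17); WM=15; [4,13) fires=5 [5,14) fires=10 [6,15) fires=10
i=5 t=23 v=1: → [23,32),[22,31),[21,30),[20,29),[19,28),[18,27),[17,26),[16,25),[15,24); WM=22; [7,16) fires=10 [8,17) fires=18 [9,18) fires=18 [10,19) fires=18 [11,20) fires=18 [12,21) fires=18 [13,22) fires=18
i=6 t=23 v=9: → [23,32),[22,31),[21,30),[20,29),[19,28),[18,27),[17,26),[16,25),[15,24); WM=22
i=7 t=30 v=4: → [30,39),[29,38),[28,37),[27,36),[26,35),[25,34),[24,33),[23,32),[22,31); WM=29; [14,23) fires=8 [15,24) fires=18 [16,25) fires=18 [17,26) fires=10 [18,27) fires=10 [19,28) fires=10 [20,29) fires=10
i=8 t=39 v=3: → [39,48),[38,47),[37,46),[36,45),[35,44),[34,43),[33,42),[32,41),[31,40); WM=38; [21,30) fires=10 [22,31) fires=14 [23,32) fires=14 [24,33) fires=4 [25,34) fires=4 [26,35) fires=4 [27,36) fires=4 [28,37) fires=4 [29,38) fires=4
i=9 t=46 v=9: → [46,55),[45,54),[44,53),[43,52),[42,51),[41,50),[40,49),[39,48),[38,47); WM=45; [30,39) fires=4 [31,40) fires=3 [32,41) fires=3 [33,42) fires=3 [34,43) fires=3 [35,44) fires=3 [36,45) fires=3
i=10 t=23 v=7: DROP (t<45-3); WM=45
i=11 t=49 v=9: → [49,58),[48,57),[47,56),[46,55),[45,54),[44,53),[43,52),[42,51),[41,50); WM=48; [37,46) fires=3 [38,47) fires=12 [39,48) fires=12
i=12 t=47 v=5: → [47,56),[46,55),[45,54),[44,53),[43,52),[42,51),[41,50),[40,49),[39,48); WM=48
i=13 t=25 v=6: DROP (t<48-3); WM=48
i=14 t=53 v=1: → [53,62),[52,61),[51,60),[50,59),[49,58),[48,57),[47,56),[46,55),[45,54); WM=52; [40,49) fires=14 [41,50) fires=23 [42,51) fires=23 [43,52) fires=23
i=15 t=43 v=2: DROP (t<52-3); WM=52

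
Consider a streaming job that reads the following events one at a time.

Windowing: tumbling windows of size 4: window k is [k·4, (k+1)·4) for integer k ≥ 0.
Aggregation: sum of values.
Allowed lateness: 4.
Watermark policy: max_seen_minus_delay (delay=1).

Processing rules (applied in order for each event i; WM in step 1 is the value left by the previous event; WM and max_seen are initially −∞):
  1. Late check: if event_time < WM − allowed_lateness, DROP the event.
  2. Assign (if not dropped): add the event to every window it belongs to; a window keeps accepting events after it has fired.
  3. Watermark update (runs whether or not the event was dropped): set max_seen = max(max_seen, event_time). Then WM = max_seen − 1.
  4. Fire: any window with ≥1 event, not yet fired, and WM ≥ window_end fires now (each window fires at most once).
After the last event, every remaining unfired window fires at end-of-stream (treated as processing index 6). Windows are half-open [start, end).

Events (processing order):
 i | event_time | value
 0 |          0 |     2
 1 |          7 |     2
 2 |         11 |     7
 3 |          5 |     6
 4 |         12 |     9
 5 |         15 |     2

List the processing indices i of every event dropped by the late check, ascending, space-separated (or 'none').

3

i=0 t=0 v=2: → [0,4); WM=-1
i=1 t=7 v=2: → [4,8); WM=6; [0,4) fires=2
i=2 t=11 v=7: → [8,12); WM=10; [4,8) fires=2
i=3 t=5 v=6: DROP (t<10-4); WM=10
i=4 t=12 v=9: → [12,16); WM=11
i=5 t=15 v=2: → [12,16); WM=14; [8,12) fires=7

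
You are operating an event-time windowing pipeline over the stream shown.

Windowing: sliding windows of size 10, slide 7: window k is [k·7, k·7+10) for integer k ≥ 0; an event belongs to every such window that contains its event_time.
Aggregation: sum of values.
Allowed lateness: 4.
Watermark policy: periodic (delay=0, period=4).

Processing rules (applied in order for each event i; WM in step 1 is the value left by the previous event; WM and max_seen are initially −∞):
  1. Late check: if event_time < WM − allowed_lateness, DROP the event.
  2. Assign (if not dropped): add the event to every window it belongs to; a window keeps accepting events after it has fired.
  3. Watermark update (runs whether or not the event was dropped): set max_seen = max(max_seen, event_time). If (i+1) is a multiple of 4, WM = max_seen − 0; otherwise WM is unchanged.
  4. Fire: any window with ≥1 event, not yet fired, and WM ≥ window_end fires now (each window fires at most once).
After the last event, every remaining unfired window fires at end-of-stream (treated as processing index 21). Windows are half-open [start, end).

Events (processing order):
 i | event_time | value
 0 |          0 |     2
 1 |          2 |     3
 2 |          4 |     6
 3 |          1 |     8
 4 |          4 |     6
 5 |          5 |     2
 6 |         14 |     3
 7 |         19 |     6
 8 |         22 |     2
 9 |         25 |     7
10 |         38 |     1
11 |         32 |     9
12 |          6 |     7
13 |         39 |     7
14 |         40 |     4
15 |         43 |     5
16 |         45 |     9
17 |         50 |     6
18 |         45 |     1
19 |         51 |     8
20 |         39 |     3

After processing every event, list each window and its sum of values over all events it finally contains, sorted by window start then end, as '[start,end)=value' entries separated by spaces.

[0,10)=27 [7,17)=3 [14,24)=11 [21,31)=9 [28,38)=9 [35,45)=17 [42,52)=29 [49,59)=14

i=0 t=0 v=2: → [0,10); WM=−∞
i=1 t=2 v=3: → [0,10); WM=−∞
i=2 t=4 v=6: → [0,10); WM=−∞
i=3 t=1 v=8: → [0,10); WM=4
i=4 t=4 v=6: → [0,10); WM=4
i=5 t=5 v=2: → [0,10); WM=4
i=6 t=14 v=3: → [14,24),[7,17); WM=4
i=7 t=19 v=6: → [14,24); WM=19; [0,10) fires=27 [7,17) fires=3
i=8 t=22 v=2: → [21,31),[14,24); WM=19
i=9 t=25 v=7: → [21,31); WM=19
i=10 t=38 v=1: → [35,45); WM=19
i=11 t=32 v=9: → [28,38); WM=38; [14,24) fires=11 [21,31) fires=9 [28,38) fires=9
i=12 t=6 v=7: DROP (t<38-4); WM=38
i=13 t=39 v=7: → [35,45); WM=38
i=14 t=40 v=4: → [35,45); WM=38
i=15 t=43 v=5: → [42,52),[35,45); WM=43
i=16 t=45 v=9: → [42,52); WM=43
i=17 t=50 v=6: → [49,59),[42,52); WM=43
i=18 t=45 v=1: → [42,52); WM=43
i=19 t=51 v=8: → [49,59),[42,52); WM=51; [35,45) fires=17
i=20 t=39 v=3: DROP (t<51-4); WM=51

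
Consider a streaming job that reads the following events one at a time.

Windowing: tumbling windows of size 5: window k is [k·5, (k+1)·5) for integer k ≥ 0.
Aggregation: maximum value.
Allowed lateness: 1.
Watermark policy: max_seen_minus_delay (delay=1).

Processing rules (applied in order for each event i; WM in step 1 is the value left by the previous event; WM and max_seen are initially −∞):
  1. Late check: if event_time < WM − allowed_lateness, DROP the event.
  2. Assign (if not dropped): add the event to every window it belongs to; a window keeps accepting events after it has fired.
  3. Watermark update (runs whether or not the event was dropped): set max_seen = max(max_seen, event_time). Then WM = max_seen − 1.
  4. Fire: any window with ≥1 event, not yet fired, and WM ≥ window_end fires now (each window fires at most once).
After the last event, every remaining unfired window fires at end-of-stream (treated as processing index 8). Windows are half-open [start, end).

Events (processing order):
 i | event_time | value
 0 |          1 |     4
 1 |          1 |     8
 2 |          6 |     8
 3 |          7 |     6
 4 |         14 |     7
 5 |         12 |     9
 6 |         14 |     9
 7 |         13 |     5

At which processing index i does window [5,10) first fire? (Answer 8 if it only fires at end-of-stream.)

i=0 t=1 v=4: → [0,5); WM=0
i=1 t=1 v=8: → [0,5); WM=0
i=2 t=6 v=8: → [5,10); WM=5; [0,5) fires=8
i=3 t=7 v=6: → [5,10); WM=6
i=4 t=14 v=7: → [10,15); WM=13; [5,10) fires=8
i=5 t=12 v=9: → [10,15); WM=13
i=6 t=14 v=9: → [10,15); WM=13
i=7 t=13 v=5: → [10,15); WM=13

4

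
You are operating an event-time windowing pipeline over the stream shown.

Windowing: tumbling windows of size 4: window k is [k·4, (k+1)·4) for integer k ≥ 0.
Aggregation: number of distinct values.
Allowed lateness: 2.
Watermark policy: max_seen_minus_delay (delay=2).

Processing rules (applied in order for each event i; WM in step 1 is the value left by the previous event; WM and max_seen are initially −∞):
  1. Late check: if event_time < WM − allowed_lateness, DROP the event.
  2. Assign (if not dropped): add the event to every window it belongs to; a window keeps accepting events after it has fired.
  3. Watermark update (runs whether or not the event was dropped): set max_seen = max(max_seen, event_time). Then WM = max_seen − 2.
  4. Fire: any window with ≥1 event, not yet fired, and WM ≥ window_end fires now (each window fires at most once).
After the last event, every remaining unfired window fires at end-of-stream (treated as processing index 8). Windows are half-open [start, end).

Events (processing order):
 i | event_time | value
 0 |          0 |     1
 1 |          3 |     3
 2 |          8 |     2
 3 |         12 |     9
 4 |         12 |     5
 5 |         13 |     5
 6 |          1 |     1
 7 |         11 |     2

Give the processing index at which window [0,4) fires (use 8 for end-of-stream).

2

i=0 t=0 v=1: → [0,4); WM=-2
i=1 t=3 v=3: → [0,4); WM=1
i=2 t=8 v=2: → [8,12); WM=6; [0,4) fires=2
i=3 t=12 v=9: → [12,16); WM=10
i=4 t=12 v=5: → [12,16); WM=10
i=5 t=13 v=5: → [12,16); WM=11
i=6 t=1 v=1: DROP (t<11-2); WM=11
i=7 t=11 v=2: → [8,12); WM=11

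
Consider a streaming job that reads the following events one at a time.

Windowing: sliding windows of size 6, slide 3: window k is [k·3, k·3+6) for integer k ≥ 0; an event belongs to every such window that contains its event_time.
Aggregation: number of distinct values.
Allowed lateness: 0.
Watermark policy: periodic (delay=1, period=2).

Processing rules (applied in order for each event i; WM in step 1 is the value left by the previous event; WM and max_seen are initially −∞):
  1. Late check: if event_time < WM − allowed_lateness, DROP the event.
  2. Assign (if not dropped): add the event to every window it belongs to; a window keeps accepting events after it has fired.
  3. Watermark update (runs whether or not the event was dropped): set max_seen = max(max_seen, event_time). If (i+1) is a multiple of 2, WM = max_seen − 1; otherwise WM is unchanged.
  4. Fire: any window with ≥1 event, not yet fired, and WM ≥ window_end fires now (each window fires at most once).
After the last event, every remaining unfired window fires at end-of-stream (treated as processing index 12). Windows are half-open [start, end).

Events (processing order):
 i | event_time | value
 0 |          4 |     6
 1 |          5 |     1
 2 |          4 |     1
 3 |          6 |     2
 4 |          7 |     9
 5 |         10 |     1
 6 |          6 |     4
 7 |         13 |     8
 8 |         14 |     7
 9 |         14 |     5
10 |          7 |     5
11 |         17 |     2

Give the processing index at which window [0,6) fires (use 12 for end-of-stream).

i=0 t=4 v=6: → [3,9),[0,6); WM=−∞
i=1 t=5 v=1: → [3,9),[0,6); WM=4
i=2 t=4 v=1: → [3,9),[0,6); WM=4
i=3 t=6 v=2: → [6,12),[3,9); WM=5
i=4 t=7 v=9: → [6,12),[3,9); WM=5
i=5 t=10 v=1: → [9,15),[6,12); WM=9; [0,6) fires=2 [3,9) fires=4
i=6 t=6 v=4: DROP (t<9-0); WM=9
i=7 t=13 v=8: → [12,18),[9,15); WM=12; [6,12) fires=3
i=8 t=14 v=7: → [12,18),[9,15); WM=12
i=9 t=14 v=5: → [12,18),[9,15); WM=13
i=10 t=7 v=5: DROP (t<13-0); WM=13
i=11 t=17 v=2: → [15,21),[12,18); WM=16; [9,15) fires=4

5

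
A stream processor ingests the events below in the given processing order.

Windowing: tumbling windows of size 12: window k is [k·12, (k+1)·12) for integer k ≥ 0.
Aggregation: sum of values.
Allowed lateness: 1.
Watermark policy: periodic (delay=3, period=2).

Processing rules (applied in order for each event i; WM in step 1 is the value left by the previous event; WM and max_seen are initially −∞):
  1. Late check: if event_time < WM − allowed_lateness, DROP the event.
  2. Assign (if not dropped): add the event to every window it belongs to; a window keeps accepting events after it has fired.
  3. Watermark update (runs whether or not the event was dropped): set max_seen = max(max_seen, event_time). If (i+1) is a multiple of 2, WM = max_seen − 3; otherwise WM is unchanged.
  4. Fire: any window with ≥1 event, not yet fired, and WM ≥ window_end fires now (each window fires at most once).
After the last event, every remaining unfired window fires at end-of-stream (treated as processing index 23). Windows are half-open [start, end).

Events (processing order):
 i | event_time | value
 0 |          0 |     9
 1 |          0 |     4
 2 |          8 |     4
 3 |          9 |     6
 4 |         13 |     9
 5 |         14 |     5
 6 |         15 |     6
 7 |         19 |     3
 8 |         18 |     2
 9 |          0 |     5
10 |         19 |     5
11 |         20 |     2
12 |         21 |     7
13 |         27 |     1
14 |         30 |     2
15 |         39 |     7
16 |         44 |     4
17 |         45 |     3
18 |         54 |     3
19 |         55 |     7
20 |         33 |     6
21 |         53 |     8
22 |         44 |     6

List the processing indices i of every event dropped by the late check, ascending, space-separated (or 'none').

i=0 t=0 v=9: → [0,12); WM=−∞
i=1 t=0 v=4: → [0,12); WM=-3
i=2 t=8 v=4: → [0,12); WM=-3
i=3 t=9 v=6: → [0,12); WM=6
i=4 t=13 v=9: → [12,24); WM=6
i=5 t=14 v=5: → [12,24); WM=11
i=6 t=15 v=6: → [12,24); WM=11
i=7 t=19 v=3: → [12,24); WM=16; [0,12) fires=23
i=8 t=18 v=2: → [12,24); WM=16
i=9 t=0 v=5: DROP (t<16-1); WM=16
i=10 t=19 v=5: → [12,24); WM=16
i=11 t=20 v=2: → [12,24); WM=17
i=12 t=21 v=7: → [12,24); WM=17
i=13 t=27 v=1: → [24,36); WM=24; [12,24) fires=39
i=14 t=30 v=2: → [24,36); WM=24
i=15 t=39 v=7: → [36,48); WM=36; [24,36) fires=3
i=16 t=44 v=4: → [36,48); WM=36
i=17 t=45 v=3: → [36,48); WM=42
i=18 t=54 v=3: → [48,60); WM=42
i=19 t=55 v=7: → [48,60); WM=52; [36,48) fires=14
i=20 t=33 v=6: DROP (t<52-1); WM=52
i=21 t=53 v=8: → [48,60); WM=52
i=22 t=44 v=6: DROP (t<52-1); WM=52

9 20 22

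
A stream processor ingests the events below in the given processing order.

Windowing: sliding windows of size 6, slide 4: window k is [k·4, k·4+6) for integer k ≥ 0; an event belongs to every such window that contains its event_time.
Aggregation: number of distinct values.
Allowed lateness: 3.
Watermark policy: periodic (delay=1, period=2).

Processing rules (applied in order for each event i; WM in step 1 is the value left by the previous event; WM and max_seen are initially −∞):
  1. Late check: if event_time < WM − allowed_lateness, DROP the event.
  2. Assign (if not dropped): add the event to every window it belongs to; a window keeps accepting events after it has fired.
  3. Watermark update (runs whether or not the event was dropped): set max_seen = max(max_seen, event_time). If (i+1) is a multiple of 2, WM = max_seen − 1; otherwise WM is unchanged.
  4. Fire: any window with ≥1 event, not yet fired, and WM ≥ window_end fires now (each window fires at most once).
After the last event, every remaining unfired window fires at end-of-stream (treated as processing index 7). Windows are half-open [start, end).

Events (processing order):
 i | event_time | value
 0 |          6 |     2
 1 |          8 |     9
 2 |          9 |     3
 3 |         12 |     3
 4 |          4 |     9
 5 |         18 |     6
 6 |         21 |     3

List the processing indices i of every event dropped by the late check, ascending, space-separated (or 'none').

4

i=0 t=6 v=2: → [4,10); WM=−∞
i=1 t=8 v=9: → [8,14),[4,10); WM=7
i=2 t=9 v=3: → [8,14),[4,10); WM=7
i=3 t=12 v=3: → [12,18),[8,14); WM=11; [4,10) fires=3
i=4 t=4 v=9: DROP (t<11-3); WM=11
i=5 t=18 v=6: → [16,22); WM=17; [8,14) fires=2
i=6 t=21 v=3: → [20,26),[16,22); WM=17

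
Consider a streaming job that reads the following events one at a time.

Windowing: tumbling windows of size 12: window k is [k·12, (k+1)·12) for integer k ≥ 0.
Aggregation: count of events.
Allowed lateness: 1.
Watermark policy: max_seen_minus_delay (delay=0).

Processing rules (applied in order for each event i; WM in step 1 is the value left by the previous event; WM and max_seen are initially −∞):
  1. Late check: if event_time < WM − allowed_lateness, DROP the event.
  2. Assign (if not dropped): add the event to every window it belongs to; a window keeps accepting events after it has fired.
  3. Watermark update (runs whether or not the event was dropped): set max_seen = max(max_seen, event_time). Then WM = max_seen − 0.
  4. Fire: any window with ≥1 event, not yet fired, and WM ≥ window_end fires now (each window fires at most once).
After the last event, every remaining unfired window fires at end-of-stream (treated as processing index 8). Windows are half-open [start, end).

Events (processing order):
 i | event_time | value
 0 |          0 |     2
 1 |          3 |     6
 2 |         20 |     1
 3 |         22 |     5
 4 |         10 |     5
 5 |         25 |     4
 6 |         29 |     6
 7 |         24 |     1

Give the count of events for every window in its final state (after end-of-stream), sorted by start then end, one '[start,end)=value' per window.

i=0 t=0 v=2: → [0,12); WM=0
i=1 t=3 v=6: → [0,12); WM=3
i=2 t=20 v=1: → [12,24); WM=20; [0,12) fires=2
i=3 t=22 v=5: → [12,24); WM=22
i=4 t=10 v=5: DROP (t<22-1); WM=22
i=5 t=25 v=4: → [24,36); WM=25; [12,24) fires=2
i=6 t=29 v=6: → [24,36); WM=29
i=7 t=24 v=1: DROP (t<29-1); WM=29

[0,12)=2 [12,24)=2 [24,36)=2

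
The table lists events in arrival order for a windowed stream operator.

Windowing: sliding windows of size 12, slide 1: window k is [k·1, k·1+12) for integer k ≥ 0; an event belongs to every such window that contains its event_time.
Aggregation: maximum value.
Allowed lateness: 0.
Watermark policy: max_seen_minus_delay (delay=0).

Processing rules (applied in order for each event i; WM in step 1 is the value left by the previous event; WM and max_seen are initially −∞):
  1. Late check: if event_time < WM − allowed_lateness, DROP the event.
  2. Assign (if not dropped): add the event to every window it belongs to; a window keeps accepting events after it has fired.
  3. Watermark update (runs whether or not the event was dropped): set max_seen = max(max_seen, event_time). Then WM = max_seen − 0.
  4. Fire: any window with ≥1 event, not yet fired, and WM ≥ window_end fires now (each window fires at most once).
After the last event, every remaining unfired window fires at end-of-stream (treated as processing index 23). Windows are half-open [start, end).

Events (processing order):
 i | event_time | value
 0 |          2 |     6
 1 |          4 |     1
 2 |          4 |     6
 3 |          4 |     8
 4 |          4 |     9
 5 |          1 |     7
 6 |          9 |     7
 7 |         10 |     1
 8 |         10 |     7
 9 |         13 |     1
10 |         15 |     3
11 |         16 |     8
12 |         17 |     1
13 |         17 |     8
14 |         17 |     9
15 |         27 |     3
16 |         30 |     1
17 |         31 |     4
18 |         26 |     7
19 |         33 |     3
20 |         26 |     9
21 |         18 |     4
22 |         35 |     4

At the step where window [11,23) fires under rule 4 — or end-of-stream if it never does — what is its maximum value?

9

i=0 t=2 v=6: → [2,14),[1,13),[0,12); WM=2
i=1 t=4 v=1: → [4,16),[3,15),[2,14),[1,13),[0,12); WM=4
i=2 t=4 v=6: → [4,16),[3,15),[2,14),[1,13),[0,12); WM=4
i=3 t=4 v=8: → [4,16),[3,15),[2,14),[1,13),[0,12); WM=4
i=4 t=4 v=9: → [4,16),[3,15),[2,14),[1,13),[0,12); WM=4
i=5 t=1 v=7: DROP (t<4-0); WM=4
i=6 t=9 v=7: → [9,21),[8,20),[7,19),[6,18),[5,17),[4,16),[3,15),[2,14),[1,13),[0,12); WM=9
i=7 t=10 v=1: → [10,22),[9,21),[8,20),[7,19),[6,18),[5,17),[4,16),[3,15),[2,14),[1,13),[0,12); WM=10
i=8 t=10 v=7: → [10,22),[9,21),[8,20),[7,19),[6,18),[5,17),[4,16),[3,15),[2,14),[1,13),[0,12); WM=10
i=9 t=13 v=1: → [13,25),[12,24),[11,23),[10,22),[9,21),[8,20),[7,19),[6,18),[5,17),[4,16),[3,15),[2,14); WM=13; [0,12) fires=9 [1,13) fires=9
i=10 t=15 v=3: → [15,27),[14,26),[13,25),[12,24),[11,23),[10,22),[9,21),[8,20),[7,19),[6,18),[5,17),[4,16); WM=15; [2,14) fires=9 [3,15) fires=9
i=11 t=16 v=8: → [16,28),[15,27),[14,26),[13,25),[12,24),[11,23),[10,22),[9,21),[8,20),[7,19),[6,18),[5,17); WM=16; [4,16) fires=9
i=12 t=17 v=1: → [17,29),[16,28),[15,27),[14,26),[13,25),[12,24),[11,23),[10,22),[9,21),[8,20),[7,19),[6,18); WM=17; [5,17) fires=8
i=13 t=17 v=8: → [17,29),[16,28),[15,27),[14,26),[13,25),[12,24),[11,23),[10,22),[9,21),[8,20),[7,19),[6,18); WM=17
i=14 t=17 v=9: → [17,29),[16,28),[15,27),[14,26),[13,25),[12,24),[11,23),[10,22),[9,21),[8,20),[7,19),[6,18); WM=17
i=15 t=27 v=3: → [27,39),[26,38),[25,37),[24,36),[23,35),[22,34),[21,33),[20,32),[19,31),[18,30),[17,29),[16,28); WM=27; [6,18) fires=9 [7,19) fires=9 [8,20) fires=9 [9,21) fires=9 [10,22) fires=9 [11,23) fires=9 [12,24) fires=9 [13,25) fires=9 [14,26) fires=9 [15,27) fires=9
i=16 t=30 v=1: → [30,42),[29,41),[28,40),[27,39),[26,38),[25,37),[24,36),[23,35),[22,34),[21,33),[20,32),[19,31); WM=30; [16,28) fires=9 [17,29) fires=9 [18,30) fires=3
i=17 t=31 v=4: → [31,43),[30,42),[29,41),[28,40),[27,39),[26,38),[25,37),[24,36),[23,35),[22,34),[21,33),[20,32); WM=31; [19,31) fires=3
i=18 t=26 v=7: DROP (t<31-0); WM=31
i=19 t=33 v=3: → [33,45),[32,44),[31,43),[30,42),[29,41),[28,40),[27,39),[26,38),[25,37),[24,36),[23,35),[22,34); WM=33; [20,32) fires=4 [21,33) fires=4
i=20 t=26 v=9: DROP (t<33-0); WM=33
i=21 t=18 v=4: DROP (t<33-0); WM=33
i=22 t=35 v=4: → [35,47),[34,46),[33,45),[32,44),[31,43),[30,42),[29,41),[28,40),[27,39),[26,38),[25,37),[24,36); WM=35; [22,34) fires=4 [23,35) fires=4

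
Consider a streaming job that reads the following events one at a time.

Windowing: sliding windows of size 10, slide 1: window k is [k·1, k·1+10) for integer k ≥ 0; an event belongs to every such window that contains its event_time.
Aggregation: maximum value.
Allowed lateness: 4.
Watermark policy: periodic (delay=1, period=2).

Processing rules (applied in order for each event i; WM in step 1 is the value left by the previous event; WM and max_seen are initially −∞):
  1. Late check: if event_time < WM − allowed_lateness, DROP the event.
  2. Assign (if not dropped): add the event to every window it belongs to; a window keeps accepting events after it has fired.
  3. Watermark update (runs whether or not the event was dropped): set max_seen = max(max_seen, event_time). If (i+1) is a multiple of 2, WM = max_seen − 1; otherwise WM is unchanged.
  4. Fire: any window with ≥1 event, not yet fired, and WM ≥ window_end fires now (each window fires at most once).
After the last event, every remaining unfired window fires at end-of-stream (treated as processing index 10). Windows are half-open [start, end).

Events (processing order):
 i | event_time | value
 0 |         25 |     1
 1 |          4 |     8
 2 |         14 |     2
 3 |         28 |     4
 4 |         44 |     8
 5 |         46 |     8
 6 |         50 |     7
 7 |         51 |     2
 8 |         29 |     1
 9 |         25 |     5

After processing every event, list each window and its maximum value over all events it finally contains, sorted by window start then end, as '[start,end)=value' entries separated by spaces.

i=0 t=25 v=1: → [25,35),[24,34),[23,33),[22,32),[21,31),[20,30),[19,29),[18,28),[17,27),[16,26); WM=−∞
i=1 t=4 v=8: → [4,14),[3,13),[2,12),[1,11),[0,10); WM=24; [0,10) fires=8 [1,11) fires=8 [2,12) fires=8 [3,13) fires=8 [4,14) fires=8
i=2 t=14 v=2: DROP (t<24-4); WM=24
i=3 t=28 v=4: → [28,38),[27,37),[26,36),[25,35),[24,34),[23,33),[22,32),[21,31),[20,30),[19,29); WM=27; [16,26) fires=1 [17,27) fires=1
i=4 t=44 v=8: → [44,54),[43,53),[42,52),[41,51),[40,50),[39,49),[38,48),[37,47),[36,46),[35,45); WM=27
i=5 t=46 v=8: → [46,56),[45,55),[44,54),[43,53),[42,52),[41,51),[40,50),[39,49),[38,48),[37,47); WM=45; [18,28) fires=1 [19,29) fires=4 [20,30) fires=4 [21,31) fires=4 [22,32) fires=4 [23,33) fires=4 [24,34) fires=4 [25,35) fires=4 [26,36) fires=4 [27,37) fires=4 [28,38) fires=4 [35,45) fires=8
i=6 t=50 v=7: → [50,60),[49,59),[48,58),[47,57),[46,56),[45,55),[44,54),[43,53),[42,52),[41,51); WM=45
i=7 t=51 v=2: → [51,61),[50,60),[49,59),[48,58),[47,57),[46,56),[45,55),[44,54),[43,53),[42,52); WM=50; [36,46) fires=8 [37,47) fires=8 [38,48) fires=8 [39,49) fires=8 [40,50) fires=8
i=8 t=29 v=1: DROP (t<50-4); WM=50
i=9 t=25 v=5: DROP (t<50-4); WM=50

[0,10)=8 [1,11)=8 [2,12)=8 [3,13)=8 [4,14)=8 [16,26)=1 [17,27)=1 [18,28)=1 [19,29)=4 [20,30)=4 [21,31)=4 [22,32)=4 [23,33)=4 [24,34)=4 [25,35)=4 [26,36)=4 [27,37)=4 [28,38)=4 [35,45)=8 [36,46)=8 [37,47)=8 [38,48)=8 [39,49)=8 [40,50)=8 [41,51)=8 [42,52)=8 [43,53)=8 [44,54)=8 [45,55)=8 [46,56)=8 [47,57)=7 [48,58)=7 [49,59)=7 [50,60)=7 [51,61)=2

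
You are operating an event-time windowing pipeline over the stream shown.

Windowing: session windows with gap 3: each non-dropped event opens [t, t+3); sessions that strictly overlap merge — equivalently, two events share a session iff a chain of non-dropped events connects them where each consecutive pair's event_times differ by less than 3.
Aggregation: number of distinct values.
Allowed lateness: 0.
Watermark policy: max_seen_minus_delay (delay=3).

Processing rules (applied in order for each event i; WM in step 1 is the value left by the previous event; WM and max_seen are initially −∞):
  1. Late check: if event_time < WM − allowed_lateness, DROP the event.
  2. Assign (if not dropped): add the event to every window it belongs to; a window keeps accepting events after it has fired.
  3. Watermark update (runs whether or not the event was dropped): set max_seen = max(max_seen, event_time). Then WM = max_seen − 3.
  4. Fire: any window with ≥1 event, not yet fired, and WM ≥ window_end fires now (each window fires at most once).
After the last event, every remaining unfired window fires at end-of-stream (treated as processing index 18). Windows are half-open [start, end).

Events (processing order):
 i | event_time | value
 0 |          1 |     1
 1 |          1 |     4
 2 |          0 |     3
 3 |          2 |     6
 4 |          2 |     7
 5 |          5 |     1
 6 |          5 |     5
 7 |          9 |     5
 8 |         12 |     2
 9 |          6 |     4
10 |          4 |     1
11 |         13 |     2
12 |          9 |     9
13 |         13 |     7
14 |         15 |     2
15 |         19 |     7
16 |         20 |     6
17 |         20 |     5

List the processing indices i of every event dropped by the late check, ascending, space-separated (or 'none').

9 10 12

i=0 t=1 v=1: → [1,4); WM=-2
i=1 t=1 v=4: → [1,4); WM=-2
i=2 t=0 v=3: → [0,4); WM=-2
i=3 t=2 v=6: → [0,5); WM=-1
i=4 t=2 v=7: → [0,5); WM=-1
i=5 t=5 v=1: → [5,8); WM=2
i=6 t=5 v=5: → [5,8); WM=2
i=7 t=9 v=5: → [9,12); WM=6
i=8 t=12 v=2: → [12,15); WM=9
i=9 t=6 v=4: DROP (t<9-0); WM=9
i=10 t=4 v=1: DROP (t<9-0); WM=9
i=11 t=13 v=2: → [12,16); WM=10
i=12 t=9 v=9: DROP (t<10-0); WM=10
i=13 t=13 v=7: → [12,16); WM=10
i=14 t=15 v=2: → [12,18); WM=12
i=15 t=19 v=7: → [19,22); WM=16
i=16 t=20 v=6: → [19,23); WM=17
i=17 t=20 v=5: → [19,23); WM=17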